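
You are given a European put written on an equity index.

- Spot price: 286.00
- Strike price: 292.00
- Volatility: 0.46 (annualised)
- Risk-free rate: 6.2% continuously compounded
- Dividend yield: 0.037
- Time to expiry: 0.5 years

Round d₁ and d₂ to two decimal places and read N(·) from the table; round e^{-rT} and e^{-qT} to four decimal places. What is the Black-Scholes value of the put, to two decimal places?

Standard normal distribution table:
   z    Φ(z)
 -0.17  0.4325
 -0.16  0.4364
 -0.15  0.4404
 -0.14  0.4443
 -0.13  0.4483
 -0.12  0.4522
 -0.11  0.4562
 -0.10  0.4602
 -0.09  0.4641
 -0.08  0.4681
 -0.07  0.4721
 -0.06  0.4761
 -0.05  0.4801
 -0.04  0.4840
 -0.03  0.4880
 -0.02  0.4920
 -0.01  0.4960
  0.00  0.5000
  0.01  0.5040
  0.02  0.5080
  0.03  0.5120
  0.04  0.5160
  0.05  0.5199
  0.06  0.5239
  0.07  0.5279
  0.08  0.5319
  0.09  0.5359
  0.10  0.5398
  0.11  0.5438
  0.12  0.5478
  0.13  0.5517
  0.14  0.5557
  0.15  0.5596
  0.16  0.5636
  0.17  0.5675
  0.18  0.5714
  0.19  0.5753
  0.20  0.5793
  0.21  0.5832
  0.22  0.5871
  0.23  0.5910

σ√T = 0.46·√0.5 = 0.3253
ln(S/K) + (r − q + σ²/2)T = ln(286/292) + (0.062 − 0.037 + 0.46²/2)·0.5 = -0.0208 + 0.0654 = 0.0446
d₁ = 0.0446 / 0.3253 = 0.1372 ⇒ 0.14
d₂ = d₁ − σ√T = 0.1372 − 0.3253 = -0.1880 ⇒ -0.19
e^(−qT) = e^(−0.037·0.5) = 0.9817;  e^(−rT) = e^(−0.062·0.5) = 0.9695
N(−d₂) = N(0.19) = 0.5753;  N(−d₁) = N(-0.14) = 0.4443
P = 292·0.9695·0.5753 − 286·0.9817·0.4443 = 162.8640 − 124.7444 = 38.1196

38.12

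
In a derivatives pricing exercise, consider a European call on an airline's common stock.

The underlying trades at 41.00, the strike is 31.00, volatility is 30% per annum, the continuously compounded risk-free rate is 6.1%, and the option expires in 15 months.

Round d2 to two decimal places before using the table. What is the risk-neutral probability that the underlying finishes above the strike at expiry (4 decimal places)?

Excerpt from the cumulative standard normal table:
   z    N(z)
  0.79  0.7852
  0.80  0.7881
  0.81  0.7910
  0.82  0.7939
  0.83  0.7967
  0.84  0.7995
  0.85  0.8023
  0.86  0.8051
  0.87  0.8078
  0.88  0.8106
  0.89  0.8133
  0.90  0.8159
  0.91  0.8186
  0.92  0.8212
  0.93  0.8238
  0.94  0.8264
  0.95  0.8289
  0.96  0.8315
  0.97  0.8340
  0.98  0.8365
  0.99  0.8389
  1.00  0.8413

0.8133

σ√T = 0.3 × 1.1180 = 0.3354
d₁ = [ln(41/31) + (0.061 + 0.3²/2)·1.25] / 0.3354 = [0.2796 + 0.1325] / 0.3354 = 1.2286 ≈ 1.23
d₂ = d₁ − σ√T = 1.2286 − 0.3354 = 0.8932 ≈ 0.89
Risk-neutral Pr[S_T > K] = N(d₂) = N(0.89) = 0.8133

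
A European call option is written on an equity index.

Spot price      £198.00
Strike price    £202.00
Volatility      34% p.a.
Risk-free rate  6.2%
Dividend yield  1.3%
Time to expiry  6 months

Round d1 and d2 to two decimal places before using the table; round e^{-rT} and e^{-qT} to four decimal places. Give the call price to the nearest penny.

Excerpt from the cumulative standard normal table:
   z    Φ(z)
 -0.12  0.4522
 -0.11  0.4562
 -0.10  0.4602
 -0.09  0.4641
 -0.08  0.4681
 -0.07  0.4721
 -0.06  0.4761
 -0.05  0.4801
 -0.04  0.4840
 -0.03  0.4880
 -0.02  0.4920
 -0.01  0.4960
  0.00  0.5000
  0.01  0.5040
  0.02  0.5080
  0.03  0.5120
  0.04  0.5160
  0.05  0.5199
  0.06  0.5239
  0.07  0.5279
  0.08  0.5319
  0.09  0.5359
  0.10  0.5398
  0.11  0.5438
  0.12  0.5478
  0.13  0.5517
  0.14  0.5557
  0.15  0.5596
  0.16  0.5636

£19.19

σ√T = 0.34·√0.5 = 0.2404
d₁ = [ln(198/202) + (0.062 − 0.013 + ½·0.34²)·0.5] / (σ√T) = (-0.0200 + 0.0534) / 0.2404 = 0.1389 ⇒ 0.14
d₂ = 0.1389 − 0.2404 = -0.1015 ⇒ -0.10
e^(−qT) = e^(−0.013·0.5) = 0.9935;  e^(−rT) = e^(−0.062·0.5) = 0.9695
N(d₁) = N(0.14) = 0.5557;  N(d₂) = N(-0.10) = 0.4602
C = 198·0.9935·0.5557 − 202·0.9695·0.4602 = 109.3134 − 90.1251 = 19.1883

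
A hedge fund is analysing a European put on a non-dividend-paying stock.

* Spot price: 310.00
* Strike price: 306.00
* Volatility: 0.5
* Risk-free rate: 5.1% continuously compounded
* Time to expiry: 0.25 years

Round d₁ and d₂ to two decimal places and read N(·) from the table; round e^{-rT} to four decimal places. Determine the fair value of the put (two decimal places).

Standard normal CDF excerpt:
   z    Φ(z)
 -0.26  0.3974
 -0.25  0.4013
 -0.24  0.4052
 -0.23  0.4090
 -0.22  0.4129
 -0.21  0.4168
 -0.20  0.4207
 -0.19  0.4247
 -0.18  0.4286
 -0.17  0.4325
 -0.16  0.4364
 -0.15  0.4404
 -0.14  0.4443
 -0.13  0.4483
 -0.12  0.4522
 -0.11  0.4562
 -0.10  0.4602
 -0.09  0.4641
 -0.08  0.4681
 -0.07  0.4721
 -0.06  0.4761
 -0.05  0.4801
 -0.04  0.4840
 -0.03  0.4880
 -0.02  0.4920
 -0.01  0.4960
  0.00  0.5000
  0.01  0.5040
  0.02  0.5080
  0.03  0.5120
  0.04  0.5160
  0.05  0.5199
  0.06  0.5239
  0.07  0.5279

σ√T = 0.5 × 0.5000 = 0.2500
ln(S/K) + (r + σ²/2)T = ln(310/306) + (0.051 + 0.5²/2)·0.25 = 0.0130 + 0.0440 = 0.0570
d₁ = 0.0570 / 0.2500 = 0.2279 which rounds to 0.23
d₂ = d₁ − σ√T = 0.2279 − 0.2500 = -0.0221 which rounds to -0.02
e^(−rT) = e^(−0.051·0.25) = 0.9873
P = 306·0.9873·N(0.02) − 310·N(-0.23) = 306·0.9873·0.5080 − 310·0.4090 = 153.4738 − 126.7900 = 26.6838

26.68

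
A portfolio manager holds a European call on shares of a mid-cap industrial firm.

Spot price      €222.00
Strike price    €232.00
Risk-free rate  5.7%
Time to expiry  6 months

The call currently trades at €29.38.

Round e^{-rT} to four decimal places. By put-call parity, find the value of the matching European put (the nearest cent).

€32.86

e^(−rT) = e^(−0.057·0.5) = 0.9719
Put-call parity: C − P = S − K·e^(−rT) = 222 − 232·0.9719 = 222 − 225.4808 = -3.4808
P = C − (C − P) = 29.38 − (-3.4808) = 32.8608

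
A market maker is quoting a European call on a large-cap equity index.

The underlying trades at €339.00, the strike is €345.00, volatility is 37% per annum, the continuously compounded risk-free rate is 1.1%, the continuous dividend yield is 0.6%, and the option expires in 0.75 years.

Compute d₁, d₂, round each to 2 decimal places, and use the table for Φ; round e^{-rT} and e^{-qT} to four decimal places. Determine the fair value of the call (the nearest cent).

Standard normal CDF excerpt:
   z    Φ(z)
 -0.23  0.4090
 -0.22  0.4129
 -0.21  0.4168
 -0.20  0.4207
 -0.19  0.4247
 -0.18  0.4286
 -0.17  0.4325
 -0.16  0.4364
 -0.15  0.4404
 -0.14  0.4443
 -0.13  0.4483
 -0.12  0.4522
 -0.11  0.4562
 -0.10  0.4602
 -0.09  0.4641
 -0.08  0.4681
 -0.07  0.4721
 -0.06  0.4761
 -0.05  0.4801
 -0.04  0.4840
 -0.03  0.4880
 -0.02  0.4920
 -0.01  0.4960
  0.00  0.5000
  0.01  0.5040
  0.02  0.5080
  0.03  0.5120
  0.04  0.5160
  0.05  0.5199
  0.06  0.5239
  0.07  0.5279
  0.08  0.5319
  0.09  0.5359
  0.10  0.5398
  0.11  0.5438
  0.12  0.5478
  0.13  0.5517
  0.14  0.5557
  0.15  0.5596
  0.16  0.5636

€40.92

σ√T = 0.37·√0.75 = 0.3204
ln(S/K) + (r − q + σ²/2)T = ln(339/345) + (0.011 − 0.006 + 0.37²/2)·0.75 = -0.0175 + 0.0551 = 0.0375
d₁ = 0.0375 / 0.3204 = 0.1172 which rounds to 0.12
d₂ = d₁ − σ√T = 0.1172 − 0.3204 = -0.2033 which rounds to -0.20
e^(−qT) = e^(−0.006·0.75) = 0.9955;  e^(−rT) = e^(−0.011·0.75) = 0.9918
C = 339·0.9955·N(0.12) − 345·0.9918·N(-0.20) = 339·0.9955·0.5478 − 345·0.9918·0.4207 = 184.8685 − 143.9513 = 40.9172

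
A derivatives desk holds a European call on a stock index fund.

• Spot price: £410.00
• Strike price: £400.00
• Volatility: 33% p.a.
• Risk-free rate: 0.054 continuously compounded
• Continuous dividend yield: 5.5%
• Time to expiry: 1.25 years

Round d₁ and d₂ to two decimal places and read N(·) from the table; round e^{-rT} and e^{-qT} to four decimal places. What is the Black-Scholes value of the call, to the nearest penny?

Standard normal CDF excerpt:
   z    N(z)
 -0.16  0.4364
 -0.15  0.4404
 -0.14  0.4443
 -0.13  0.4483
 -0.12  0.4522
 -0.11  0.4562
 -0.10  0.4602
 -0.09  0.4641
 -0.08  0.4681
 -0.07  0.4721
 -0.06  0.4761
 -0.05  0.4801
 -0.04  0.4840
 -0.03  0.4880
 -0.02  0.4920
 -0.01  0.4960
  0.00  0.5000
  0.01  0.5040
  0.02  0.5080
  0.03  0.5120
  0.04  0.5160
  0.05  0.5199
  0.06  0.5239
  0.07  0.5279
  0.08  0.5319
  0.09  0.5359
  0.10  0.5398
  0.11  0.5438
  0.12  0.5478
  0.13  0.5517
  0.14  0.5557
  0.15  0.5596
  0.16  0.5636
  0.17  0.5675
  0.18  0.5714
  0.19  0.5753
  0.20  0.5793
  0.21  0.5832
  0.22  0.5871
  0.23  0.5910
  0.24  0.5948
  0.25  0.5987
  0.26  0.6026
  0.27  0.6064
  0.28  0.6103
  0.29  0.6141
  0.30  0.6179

T = 1.25;  σ√T = 0.3690
ln(S/K) + (r − q + σ²/2)T = ln(410/400) + (0.054 − 0.055 + 0.33²/2)·1.25 = 0.0247 + 0.0668 = 0.0915
d₁ = 0.0915 / 0.3690 = 0.2480 ≈ 0.25
d₂ = d₁ − σ√T = 0.2480 − 0.3690 = -0.1209 ≈ -0.12
e^(−qT) = e^(−0.055·1.25) = 0.9336;  e^(−rT) = e^(−0.054·1.25) = 0.9347
C = 410·0.9336·N(0.25) − 400·0.9347·N(-0.12) = 410·0.9336·0.5987 − 400·0.9347·0.4522 = 229.1680 − 169.0685 = 60.0995

£60.10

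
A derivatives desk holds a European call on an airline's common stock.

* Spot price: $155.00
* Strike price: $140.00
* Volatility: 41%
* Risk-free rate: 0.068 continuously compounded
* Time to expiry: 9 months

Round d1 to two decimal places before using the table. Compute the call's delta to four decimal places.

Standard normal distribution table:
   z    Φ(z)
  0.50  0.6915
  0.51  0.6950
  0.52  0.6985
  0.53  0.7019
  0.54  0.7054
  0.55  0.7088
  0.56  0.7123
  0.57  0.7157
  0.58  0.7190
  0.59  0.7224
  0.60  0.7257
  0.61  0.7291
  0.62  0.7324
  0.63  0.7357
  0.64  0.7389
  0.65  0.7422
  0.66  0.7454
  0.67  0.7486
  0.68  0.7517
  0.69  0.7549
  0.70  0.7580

T = 0.75;  σ√T = 0.3551
d₁ = [ln(155/140) + (0.068 + 0.41²/2)·0.75] / 0.3551 = [0.1018 + 0.1140] / 0.3551 = 0.6078 ≈ 0.61
N(d₁) = N(0.61) = 0.7291
Δ_call = N(d₁) = 0.7291

0.7291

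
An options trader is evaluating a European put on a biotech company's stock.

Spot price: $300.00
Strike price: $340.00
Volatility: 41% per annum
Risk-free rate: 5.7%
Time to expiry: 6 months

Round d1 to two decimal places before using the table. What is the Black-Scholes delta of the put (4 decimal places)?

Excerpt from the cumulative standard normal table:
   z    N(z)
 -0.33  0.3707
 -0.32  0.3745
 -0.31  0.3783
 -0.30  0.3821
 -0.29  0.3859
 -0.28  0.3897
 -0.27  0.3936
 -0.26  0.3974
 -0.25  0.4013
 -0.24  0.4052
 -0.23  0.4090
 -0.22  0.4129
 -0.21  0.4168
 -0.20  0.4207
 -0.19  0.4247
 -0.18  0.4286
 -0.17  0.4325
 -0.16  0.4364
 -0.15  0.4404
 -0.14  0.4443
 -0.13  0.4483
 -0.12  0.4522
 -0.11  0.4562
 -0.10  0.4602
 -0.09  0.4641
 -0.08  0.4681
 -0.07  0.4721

σ√T = 0.41 × 0.7071 = 0.2899
d₁ = [ln(300/340) + (0.057 + 0.41²/2)·0.5] / 0.2899 = [-0.1252 + 0.0705] / 0.2899 = -0.1885 ⇒ -0.19
N(d₁) = N(-0.19) = 0.4247
Δ_put = N(d₁) − 1 = 0.4247 − 1 = -0.5753

-0.5753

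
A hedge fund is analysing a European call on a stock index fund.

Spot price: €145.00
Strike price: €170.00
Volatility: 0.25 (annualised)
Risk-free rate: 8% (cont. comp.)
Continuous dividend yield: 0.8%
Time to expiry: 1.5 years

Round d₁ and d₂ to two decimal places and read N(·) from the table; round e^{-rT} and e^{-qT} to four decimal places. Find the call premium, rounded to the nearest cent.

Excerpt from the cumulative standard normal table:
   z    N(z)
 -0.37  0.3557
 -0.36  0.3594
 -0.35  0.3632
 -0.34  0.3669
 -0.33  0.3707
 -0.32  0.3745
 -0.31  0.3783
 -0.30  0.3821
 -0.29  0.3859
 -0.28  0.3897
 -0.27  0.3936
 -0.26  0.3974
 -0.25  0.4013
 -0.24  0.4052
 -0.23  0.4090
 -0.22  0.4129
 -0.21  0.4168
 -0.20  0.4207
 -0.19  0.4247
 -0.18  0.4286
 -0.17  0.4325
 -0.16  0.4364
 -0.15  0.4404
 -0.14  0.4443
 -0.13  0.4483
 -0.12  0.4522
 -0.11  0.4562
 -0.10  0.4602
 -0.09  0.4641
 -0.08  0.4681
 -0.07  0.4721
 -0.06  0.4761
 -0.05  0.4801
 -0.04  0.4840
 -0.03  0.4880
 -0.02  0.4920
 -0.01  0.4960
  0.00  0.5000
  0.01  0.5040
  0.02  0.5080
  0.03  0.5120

€14.60

T = 1.5;  σ√T = 0.3062
d₁ = [ln(145/170) + (0.08 − 0.008 + 0.25²/2)·1.5] / 0.3062 = [-0.1591 + 0.1549] / 0.3062 = -0.0137 → -0.01
d₂ = d₁ − σ√T = -0.0137 − 0.3062 = -0.3199 → -0.32
e^(−qT) = e^(−0.008·1.5) = 0.9881;  e^(−rT) = e^(−0.08·1.5) = 0.8869
C = 145·0.9881·N(-0.01) − 170·0.8869·N(-0.32) = 145·0.9881·0.4960 − 170·0.8869·0.3745 = 71.0642 − 56.4645 = 14.5997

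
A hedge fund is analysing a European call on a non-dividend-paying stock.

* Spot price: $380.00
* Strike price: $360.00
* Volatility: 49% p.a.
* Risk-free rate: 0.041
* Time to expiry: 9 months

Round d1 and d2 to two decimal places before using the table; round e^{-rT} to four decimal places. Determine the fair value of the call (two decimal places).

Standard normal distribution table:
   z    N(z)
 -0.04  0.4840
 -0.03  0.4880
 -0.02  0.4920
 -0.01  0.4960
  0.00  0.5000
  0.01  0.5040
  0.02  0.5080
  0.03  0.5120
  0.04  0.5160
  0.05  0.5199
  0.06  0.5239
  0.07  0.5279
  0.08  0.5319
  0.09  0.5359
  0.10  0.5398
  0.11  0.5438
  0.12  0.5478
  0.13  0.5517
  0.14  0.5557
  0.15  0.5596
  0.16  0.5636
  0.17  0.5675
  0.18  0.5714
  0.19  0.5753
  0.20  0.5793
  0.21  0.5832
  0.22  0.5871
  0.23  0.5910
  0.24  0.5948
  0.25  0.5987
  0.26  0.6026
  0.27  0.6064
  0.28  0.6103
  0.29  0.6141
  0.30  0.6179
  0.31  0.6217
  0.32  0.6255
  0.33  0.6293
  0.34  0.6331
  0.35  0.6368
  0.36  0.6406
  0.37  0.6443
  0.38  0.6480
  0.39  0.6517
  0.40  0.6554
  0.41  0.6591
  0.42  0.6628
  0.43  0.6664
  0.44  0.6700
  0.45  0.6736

$77.31

T = 0.75;  σ√T = 0.4244
d₁ = [ln(380/360) + (0.041 + 0.49²/2)·0.75] / 0.4244 = [0.0541 + 0.1208] / 0.4244 = 0.4121 ≈ 0.41
d₂ = d₁ − σ√T = 0.4121 − 0.4244 = -0.0123 ≈ -0.01
exp(−rT) = exp(−0.041·0.75) = 0.9697
N(d₁) = N(0.41) = 0.6591;  N(d₂) = N(-0.01) = 0.4960
C = 380·0.6591 − 360·0.9697·0.4960 = 250.4580 − 173.1496 = 77.3084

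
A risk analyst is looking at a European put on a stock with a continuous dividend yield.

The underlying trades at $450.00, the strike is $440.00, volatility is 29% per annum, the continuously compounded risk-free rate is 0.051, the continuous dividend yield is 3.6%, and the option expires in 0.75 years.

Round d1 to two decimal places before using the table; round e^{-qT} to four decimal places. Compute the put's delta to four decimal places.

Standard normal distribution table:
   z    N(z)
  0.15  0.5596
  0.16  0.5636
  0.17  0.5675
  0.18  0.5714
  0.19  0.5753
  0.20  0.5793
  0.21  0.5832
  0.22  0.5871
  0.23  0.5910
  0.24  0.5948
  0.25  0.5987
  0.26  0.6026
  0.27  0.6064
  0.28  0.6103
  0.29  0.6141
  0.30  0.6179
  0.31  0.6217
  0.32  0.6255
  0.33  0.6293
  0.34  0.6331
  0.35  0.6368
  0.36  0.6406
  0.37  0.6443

-0.3868

T = 0.75;  σ√T = 0.2511
ln(S/K) + (r − q + σ²/2)T = ln(450/440) + (0.051 − 0.036 + 0.29²/2)·0.75 = 0.0225 + 0.0428 = 0.0653
d₁ = 0.0653 / 0.2511 = 0.2598 ≈ 0.26
N(d₁) = N(0.26) = 0.6026
Δ_put = e^(−qT)·(N(d₁) − 1) = 0.9734·(0.6026 − 1) = -0.3868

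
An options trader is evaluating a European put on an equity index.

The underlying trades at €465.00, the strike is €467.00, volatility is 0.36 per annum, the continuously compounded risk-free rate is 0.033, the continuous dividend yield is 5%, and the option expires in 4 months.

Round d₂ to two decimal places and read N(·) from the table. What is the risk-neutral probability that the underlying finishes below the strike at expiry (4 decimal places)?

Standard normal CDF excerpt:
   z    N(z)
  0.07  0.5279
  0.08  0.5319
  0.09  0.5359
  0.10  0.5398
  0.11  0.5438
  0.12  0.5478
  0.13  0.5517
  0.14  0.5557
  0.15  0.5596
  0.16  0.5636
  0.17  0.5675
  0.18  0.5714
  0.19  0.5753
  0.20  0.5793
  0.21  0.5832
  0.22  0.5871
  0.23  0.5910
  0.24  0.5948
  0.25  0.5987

0.5596

σ√T = 0.36 × 0.5774 = 0.2078
d₁ = [ln(465/467) + (0.033 − 0.05 + 0.36²/2)·0.3333] / 0.2078 = [-0.0043 + 0.0159] / 0.2078 = 0.0560 ≈ 0.06
d₂ = d₁ − σ√T = 0.0560 − 0.2078 = -0.1518 ≈ -0.15
Risk-neutral Pr[S_T < K] = N(−d₂) = N(0.15) = 0.5596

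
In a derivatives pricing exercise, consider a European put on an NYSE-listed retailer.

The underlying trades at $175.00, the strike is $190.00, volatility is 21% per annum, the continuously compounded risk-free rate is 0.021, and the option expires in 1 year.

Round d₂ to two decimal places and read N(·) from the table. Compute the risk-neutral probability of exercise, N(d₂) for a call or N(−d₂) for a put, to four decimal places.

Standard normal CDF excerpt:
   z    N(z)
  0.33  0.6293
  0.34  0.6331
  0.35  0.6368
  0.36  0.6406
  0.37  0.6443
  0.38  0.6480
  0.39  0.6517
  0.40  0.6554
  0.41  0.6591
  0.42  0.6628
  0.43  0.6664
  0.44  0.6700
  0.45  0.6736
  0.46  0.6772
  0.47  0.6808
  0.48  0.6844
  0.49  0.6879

0.6554

σ√T = 0.21·√1 = 0.2100
d₁ = [ln(175/190) + (0.021 + 0.21²/2)·1] / 0.2100 = [-0.0822 + 0.0430] / 0.2100 = -0.1866 → -0.19
d₂ = d₁ − σ√T = -0.1866 − 0.2100 = -0.3966 → -0.40
Risk-neutral Pr[S_T < K] = N(−d₂) = N(0.40) = 0.6554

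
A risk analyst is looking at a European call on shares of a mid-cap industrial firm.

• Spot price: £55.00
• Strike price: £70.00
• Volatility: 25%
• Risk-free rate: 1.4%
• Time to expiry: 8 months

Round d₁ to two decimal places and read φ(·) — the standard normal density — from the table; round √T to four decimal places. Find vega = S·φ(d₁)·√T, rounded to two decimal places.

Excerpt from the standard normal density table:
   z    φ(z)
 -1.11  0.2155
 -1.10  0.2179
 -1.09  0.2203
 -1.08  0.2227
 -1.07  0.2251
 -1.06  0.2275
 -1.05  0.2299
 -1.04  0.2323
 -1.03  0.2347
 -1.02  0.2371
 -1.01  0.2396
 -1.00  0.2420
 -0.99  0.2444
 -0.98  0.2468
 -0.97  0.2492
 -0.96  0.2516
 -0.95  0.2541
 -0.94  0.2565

10.54

σ√T = 0.25 × 0.8165 = 0.2041
ln(S/K) + (r + σ²/2)T = ln(55/70) + (0.014 + 0.25²/2)·0.6667 = -0.2412 + 0.0302 = -0.2110
d₁ = -0.2110 / 0.2041 = -1.0337 ⇒ -1.03
√T = √0.6667 = 0.8165
φ(d₁) = φ(-1.03) = 0.2347
vega = S·φ(d₁)·√T = 55·0.2347·0.8165 = 10.5398
(The put has the same vega.)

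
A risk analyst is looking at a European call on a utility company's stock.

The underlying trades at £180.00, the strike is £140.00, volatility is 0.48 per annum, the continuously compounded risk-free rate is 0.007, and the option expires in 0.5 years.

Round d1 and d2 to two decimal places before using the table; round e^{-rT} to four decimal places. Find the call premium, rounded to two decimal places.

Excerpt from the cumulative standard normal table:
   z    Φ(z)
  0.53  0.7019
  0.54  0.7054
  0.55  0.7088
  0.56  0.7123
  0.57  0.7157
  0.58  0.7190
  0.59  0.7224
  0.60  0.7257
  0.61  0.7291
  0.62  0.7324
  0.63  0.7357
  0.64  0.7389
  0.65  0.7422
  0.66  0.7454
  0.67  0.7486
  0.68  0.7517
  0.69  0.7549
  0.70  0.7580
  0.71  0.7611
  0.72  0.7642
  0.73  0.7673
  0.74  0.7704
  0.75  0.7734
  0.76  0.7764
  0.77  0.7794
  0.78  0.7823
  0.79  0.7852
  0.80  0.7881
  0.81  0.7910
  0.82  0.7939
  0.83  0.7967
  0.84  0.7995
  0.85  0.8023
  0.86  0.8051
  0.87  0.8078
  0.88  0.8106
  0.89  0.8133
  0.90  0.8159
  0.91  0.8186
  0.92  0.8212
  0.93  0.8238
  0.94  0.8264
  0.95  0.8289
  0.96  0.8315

£47.51

σ√T = 0.48 × 0.7071 = 0.3394
d₁ = [ln(180/140) + (0.007 + 0.48²/2)·0.5] / 0.3394 = [0.2513 + 0.0611] / 0.3394 = 0.9205 which rounds to 0.92
d₂ = d₁ − σ√T = 0.9205 − 0.3394 = 0.5810 which rounds to 0.58
e^(−rT) = e^(−0.007·0.5) = 0.9965
C = 180·N(0.92) − 140·0.9965·N(0.58) = 180·0.8212 − 140·0.9965·0.7190 = 147.8160 − 100.3077 = 47.5083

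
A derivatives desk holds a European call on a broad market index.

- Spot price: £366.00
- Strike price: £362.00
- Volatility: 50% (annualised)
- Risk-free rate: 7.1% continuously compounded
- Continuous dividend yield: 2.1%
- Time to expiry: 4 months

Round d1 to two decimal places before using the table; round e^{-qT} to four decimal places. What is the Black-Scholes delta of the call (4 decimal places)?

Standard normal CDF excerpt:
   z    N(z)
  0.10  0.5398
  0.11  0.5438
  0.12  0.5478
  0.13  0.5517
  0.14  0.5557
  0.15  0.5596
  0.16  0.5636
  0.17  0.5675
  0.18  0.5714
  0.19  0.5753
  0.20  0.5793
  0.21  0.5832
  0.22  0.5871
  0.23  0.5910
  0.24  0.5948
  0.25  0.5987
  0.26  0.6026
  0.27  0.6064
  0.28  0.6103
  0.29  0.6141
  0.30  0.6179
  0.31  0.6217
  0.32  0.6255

0.5906

σ√T = 0.5·√0.3333 = 0.2887
d₁ = [ln(366/362) + (0.071 − 0.021 + 0.5²/2)·0.3333] / 0.2887 = [0.0110 + 0.0583] / 0.2887 = 0.2401 ≈ 0.24
N(d₁) = N(0.24) = 0.5948
Δ_call = exp(−qT)·N(d₁) = 0.9930·0.5948 = 0.5906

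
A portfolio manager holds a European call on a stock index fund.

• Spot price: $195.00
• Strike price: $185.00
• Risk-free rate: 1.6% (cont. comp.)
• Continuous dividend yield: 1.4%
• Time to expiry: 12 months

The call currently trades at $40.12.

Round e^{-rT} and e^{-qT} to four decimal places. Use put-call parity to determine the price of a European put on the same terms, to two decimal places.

e^(−qT) = e^(−0.014·1) = 0.9861;  e^(−rT) = e^(−0.016·1) = 0.9841
Put-call parity: C − P = S·e^(−qT) − K·e^(−rT) = 195·0.9861 − 185·0.9841 = 192.2895 − 182.0585 = 10.2310
P = C − (C − P) = 40.12 − (10.2310) = 29.8890

$29.89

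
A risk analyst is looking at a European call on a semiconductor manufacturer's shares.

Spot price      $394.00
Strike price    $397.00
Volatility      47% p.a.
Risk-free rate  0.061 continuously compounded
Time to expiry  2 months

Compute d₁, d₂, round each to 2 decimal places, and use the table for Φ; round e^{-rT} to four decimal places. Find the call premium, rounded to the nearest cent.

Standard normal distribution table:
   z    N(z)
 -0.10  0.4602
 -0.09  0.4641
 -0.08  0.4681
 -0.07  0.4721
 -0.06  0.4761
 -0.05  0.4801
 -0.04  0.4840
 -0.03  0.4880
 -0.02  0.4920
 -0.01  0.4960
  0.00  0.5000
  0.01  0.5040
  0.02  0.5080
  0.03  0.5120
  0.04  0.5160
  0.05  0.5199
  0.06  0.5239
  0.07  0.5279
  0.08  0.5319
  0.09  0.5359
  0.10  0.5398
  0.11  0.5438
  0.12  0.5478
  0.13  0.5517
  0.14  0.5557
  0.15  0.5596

$30.30

σ√T = 0.47 × 0.4082 = 0.1919
ln(S/K) + (r + σ²/2)T = ln(394/397) + (0.061 + 0.47²/2)·0.1667 = -0.0076 + 0.0286 = 0.0210
d₁ = 0.0210 / 0.1919 = 0.1094 ⇒ 0.11
d₂ = d₁ − σ√T = 0.1094 − 0.1919 = -0.0825 ⇒ -0.08
e^(−rT) = e^(−0.061·0.1667) = 0.9899
C = 394·N(0.11) − 397·0.9899·N(-0.08) = 394·0.5438 − 397·0.9899·0.4681 = 214.2572 − 183.9588 = 30.2984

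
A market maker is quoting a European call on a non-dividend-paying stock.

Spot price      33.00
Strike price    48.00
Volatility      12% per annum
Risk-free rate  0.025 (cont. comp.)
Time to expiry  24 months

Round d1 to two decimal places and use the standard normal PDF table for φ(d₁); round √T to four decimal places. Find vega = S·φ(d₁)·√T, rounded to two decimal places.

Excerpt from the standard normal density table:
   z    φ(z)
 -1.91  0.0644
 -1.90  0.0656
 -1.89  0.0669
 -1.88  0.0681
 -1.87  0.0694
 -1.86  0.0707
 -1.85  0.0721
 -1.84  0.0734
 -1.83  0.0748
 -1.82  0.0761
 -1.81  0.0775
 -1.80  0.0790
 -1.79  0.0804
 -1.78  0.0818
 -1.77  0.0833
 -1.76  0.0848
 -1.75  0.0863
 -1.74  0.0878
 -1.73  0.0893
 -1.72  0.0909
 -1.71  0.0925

σ√T = 0.12·√2 = 0.1697
ln(S/K) + (r + σ²/2)T = ln(33/48) + (0.025 + 0.12²/2)·2 = -0.3747 + 0.0644 = -0.3103
d₁ = -0.3103 / 0.1697 = -1.8284 ≈ -1.83
√T = √2 = 1.4142
φ(d₁) = φ(-1.83) = 0.0748
vega = S·φ(d₁)·√T = 33·0.0748·1.4142 = 3.4908

3.49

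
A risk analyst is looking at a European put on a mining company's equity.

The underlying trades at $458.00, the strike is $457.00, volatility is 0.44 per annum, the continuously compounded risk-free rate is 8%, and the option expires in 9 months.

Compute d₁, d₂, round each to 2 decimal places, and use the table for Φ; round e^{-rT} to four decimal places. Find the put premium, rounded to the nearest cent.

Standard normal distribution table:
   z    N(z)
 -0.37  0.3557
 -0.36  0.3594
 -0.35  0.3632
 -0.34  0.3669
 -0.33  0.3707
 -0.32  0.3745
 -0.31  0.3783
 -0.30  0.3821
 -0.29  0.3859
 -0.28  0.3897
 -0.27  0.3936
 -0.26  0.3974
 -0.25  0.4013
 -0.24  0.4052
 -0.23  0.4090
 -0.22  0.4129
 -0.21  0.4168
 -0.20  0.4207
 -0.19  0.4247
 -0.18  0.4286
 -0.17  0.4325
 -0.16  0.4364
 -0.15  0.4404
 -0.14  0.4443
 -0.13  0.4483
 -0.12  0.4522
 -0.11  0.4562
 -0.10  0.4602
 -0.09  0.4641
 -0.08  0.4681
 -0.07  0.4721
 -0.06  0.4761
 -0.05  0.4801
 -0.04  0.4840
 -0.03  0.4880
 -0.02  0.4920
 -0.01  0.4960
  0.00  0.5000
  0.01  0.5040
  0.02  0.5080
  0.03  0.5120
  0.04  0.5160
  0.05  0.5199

$54.02

T = 0.75;  σ√T = 0.3811
d₁ = [ln(458/457) + (0.08 + 0.44²/2)·0.75] / 0.3811 = [0.0022 + 0.1326] / 0.3811 = 0.3537 which rounds to 0.35
d₂ = d₁ − σ√T = 0.3537 − 0.3811 = -0.0273 which rounds to -0.03
exp(−rT) = exp(−0.08·0.75) = 0.9418
N(−d₂) = N(0.03) = 0.5120;  N(−d₁) = N(-0.35) = 0.3632
P = 457·0.9418·0.5120 − 458·0.3632 = 220.3661 − 166.3456 = 54.0205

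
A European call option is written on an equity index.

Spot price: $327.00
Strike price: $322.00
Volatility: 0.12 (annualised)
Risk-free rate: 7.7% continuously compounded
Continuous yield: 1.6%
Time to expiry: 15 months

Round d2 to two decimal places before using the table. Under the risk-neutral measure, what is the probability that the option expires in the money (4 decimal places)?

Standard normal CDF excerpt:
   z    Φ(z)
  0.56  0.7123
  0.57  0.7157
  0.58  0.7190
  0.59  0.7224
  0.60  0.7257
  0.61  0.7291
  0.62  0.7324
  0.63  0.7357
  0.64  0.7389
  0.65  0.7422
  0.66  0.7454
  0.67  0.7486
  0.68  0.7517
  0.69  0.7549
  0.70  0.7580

σ√T = 0.12·√1.25 = 0.1342
d₁ = [ln(327/322) + (0.077 − 0.016 + 0.12²/2)·1.25] / 0.1342 = [0.0154 + 0.0852] / 0.1342 = 0.7503 ⇒ 0.75
d₂ = d₁ − σ√T = 0.7503 − 0.1342 = 0.6161 ⇒ 0.62
Pr(exercise) under Q = N(d₂) = 0.7324

0.7324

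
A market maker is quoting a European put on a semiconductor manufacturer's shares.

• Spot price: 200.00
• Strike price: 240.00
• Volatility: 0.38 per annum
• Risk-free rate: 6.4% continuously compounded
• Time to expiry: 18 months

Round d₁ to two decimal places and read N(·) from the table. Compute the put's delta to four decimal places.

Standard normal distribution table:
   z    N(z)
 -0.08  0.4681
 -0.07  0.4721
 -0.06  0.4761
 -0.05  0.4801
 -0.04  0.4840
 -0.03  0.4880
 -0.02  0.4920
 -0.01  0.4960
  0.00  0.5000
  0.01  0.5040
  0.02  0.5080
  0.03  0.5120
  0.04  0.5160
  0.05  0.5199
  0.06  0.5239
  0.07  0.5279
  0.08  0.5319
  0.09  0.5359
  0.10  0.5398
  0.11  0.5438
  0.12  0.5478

-0.4801

σ√T = 0.38·√1.5 = 0.4654
d₁ = [ln(200/240) + (0.064 + 0.38²/2)·1.5] / 0.4654 = [-0.1823 + 0.2043] / 0.4654 = 0.0472 → 0.05
N(d₁) = N(0.05) = 0.5199
Δ_put = N(d₁) − 1 = 0.5199 − 1 = -0.4801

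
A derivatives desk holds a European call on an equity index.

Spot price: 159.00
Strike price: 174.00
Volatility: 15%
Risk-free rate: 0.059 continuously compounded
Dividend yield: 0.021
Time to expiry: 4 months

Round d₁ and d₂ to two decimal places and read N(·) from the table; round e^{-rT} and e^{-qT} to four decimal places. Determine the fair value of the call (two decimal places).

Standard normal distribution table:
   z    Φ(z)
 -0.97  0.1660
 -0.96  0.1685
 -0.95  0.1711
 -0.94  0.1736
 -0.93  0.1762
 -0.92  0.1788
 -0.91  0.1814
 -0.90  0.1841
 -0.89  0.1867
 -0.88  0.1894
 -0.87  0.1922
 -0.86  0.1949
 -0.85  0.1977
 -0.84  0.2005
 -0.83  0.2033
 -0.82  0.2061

1.60

σ√T = 0.15·√0.3333 = 0.0866
d₁ = [ln(159/174) + (0.059 − 0.021 + ½·0.15²)·0.3333] / (σ√T) = (-0.0902 + 0.0164) / 0.0866 = -0.8514 ≈ -0.85
d₂ = -0.8514 − 0.0866 = -0.9380 ≈ -0.94
exp(−qT) = exp(−0.021·0.3333) = 0.9930;  exp(−rT) = exp(−0.059·0.3333) = 0.9805
N(d₁) = N(-0.85) = 0.1977;  N(d₂) = N(-0.94) = 0.1736
C = 159·0.9930·0.1977 − 174·0.9805·0.1736 = 31.2143 − 29.6174 = 1.5969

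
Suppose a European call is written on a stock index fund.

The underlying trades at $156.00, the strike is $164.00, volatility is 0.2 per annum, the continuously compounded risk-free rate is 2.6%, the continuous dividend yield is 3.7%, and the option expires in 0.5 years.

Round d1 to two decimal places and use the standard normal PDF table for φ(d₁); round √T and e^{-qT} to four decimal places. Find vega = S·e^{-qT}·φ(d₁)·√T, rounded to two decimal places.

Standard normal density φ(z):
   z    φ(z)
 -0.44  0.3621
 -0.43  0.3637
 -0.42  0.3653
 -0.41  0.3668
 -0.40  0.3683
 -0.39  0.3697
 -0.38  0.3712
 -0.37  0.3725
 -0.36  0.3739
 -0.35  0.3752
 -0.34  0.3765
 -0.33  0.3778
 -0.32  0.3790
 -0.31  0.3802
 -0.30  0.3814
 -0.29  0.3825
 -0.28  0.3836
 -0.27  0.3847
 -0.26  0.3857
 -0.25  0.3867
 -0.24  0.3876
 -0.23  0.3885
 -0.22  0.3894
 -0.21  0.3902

σ√T = 0.2 × 0.7071 = 0.1414
d₁ = [ln(156/164) + (0.026 − 0.037 + ½·0.2²)·0.5] / (σ√T) = (-0.0500 + 0.0045) / 0.1414 = -0.3218 which rounds to -0.32
√T = √0.5 = 0.7071
φ(d₁) = φ(-0.32) = 0.3790
exp(−qT) = exp(−0.037·0.5) = 0.9817
vega = S·exp(−qT)·φ(d₁)·√T = 156·0.9817·0.3790·0.7071 = 41.0415
(The put has the same vega.)

41.04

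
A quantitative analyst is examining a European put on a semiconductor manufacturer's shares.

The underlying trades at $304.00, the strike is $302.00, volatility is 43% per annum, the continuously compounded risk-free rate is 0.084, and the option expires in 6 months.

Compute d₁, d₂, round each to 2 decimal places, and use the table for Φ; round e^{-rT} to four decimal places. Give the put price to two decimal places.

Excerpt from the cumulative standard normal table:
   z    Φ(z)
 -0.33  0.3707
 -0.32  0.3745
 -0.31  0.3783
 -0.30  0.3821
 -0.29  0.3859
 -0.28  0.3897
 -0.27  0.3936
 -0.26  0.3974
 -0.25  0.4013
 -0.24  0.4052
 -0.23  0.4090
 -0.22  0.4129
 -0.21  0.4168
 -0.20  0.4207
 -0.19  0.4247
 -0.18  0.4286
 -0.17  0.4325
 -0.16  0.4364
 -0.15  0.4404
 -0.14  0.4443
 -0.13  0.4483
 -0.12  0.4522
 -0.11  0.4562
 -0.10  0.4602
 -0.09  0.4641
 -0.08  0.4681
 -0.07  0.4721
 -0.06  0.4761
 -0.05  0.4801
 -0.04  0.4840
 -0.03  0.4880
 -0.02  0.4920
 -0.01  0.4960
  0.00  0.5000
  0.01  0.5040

$28.63

T = 0.5;  σ√T = 0.3041
d₁ = [ln(304/302) + (0.084 + 0.43²/2)·0.5] / 0.3041 = [0.0066 + 0.0882] / 0.3041 = 0.3119 → 0.31
d₂ = d₁ − σ√T = 0.3119 − 0.3041 = 0.0078 → 0.01
e^(−rT) = e^(−0.084·0.5) = 0.9589
N(−d₂) = N(-0.01) = 0.4960;  N(−d₁) = N(-0.31) = 0.3783
P = 302·0.9589·0.4960 − 304·0.3783 = 143.6355 − 115.0032 = 28.6323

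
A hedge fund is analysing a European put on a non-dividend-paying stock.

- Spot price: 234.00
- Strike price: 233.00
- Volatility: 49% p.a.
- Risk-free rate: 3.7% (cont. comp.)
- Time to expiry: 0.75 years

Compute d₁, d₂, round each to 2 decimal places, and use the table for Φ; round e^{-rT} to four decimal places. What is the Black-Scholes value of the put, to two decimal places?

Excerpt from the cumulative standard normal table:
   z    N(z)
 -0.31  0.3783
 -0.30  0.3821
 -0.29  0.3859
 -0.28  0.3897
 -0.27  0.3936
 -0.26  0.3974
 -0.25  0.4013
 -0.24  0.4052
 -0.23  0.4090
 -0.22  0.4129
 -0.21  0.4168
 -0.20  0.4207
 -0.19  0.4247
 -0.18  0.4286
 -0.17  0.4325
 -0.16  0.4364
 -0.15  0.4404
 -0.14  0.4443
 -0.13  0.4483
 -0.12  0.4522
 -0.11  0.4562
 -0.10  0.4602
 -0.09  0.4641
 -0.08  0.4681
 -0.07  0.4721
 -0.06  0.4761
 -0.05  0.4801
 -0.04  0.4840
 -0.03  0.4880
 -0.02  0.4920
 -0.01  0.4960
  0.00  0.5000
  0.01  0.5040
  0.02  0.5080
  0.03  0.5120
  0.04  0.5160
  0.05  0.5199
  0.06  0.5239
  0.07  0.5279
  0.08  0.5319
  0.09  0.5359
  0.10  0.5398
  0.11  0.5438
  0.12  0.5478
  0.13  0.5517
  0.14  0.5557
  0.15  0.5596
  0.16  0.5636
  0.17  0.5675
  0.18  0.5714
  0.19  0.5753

35.63

σ√T = 0.49 × 0.8660 = 0.4244
d₁ = [ln(234/233) + (0.037 + 0.49²/2)·0.75] / 0.4244 = [0.0043 + 0.1178] / 0.4244 = 0.2877 which rounds to 0.29
d₂ = d₁ − σ√T = 0.2877 − 0.4244 = -0.1367 which rounds to -0.14
exp(−rT) = exp(−0.037·0.75) = 0.9726
P = 233·0.9726·N(0.14) − 234·N(-0.29) = 233·0.9726·0.5557 − 234·0.3859 = 125.9304 − 90.3006 = 35.6298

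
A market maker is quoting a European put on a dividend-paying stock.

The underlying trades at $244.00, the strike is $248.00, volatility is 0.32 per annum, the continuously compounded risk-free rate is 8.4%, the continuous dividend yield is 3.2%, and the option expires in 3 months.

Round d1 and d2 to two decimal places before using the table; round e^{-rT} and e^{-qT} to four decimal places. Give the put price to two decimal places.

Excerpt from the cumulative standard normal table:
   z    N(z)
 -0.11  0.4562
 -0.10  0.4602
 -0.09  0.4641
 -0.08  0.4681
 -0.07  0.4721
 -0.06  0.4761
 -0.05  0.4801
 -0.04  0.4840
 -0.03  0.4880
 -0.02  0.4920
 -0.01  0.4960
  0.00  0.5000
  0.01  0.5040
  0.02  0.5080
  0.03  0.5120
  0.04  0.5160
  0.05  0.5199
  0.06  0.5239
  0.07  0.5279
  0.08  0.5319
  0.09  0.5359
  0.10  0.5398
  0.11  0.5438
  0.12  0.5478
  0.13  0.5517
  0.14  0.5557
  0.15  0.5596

σ√T = 0.32·√0.25 = 0.1600
d₁ = [ln(244/248) + (0.084 − 0.032 + 0.32²/2)·0.25] / 0.1600 = [-0.0163 + 0.0258] / 0.1600 = 0.0596 which rounds to 0.06
d₂ = d₁ − σ√T = 0.0596 − 0.1600 = -0.1004 which rounds to -0.10
e^(−qT) = e^(−0.032·0.25) = 0.9920;  e^(−rT) = e^(−0.084·0.25) = 0.9792
P = 248·0.9792·N(0.10) − 244·0.9920·N(-0.06) = 248·0.9792·0.5398 − 244·0.9920·0.4761 = 131.0859 − 115.2391 = 15.8468

$15.85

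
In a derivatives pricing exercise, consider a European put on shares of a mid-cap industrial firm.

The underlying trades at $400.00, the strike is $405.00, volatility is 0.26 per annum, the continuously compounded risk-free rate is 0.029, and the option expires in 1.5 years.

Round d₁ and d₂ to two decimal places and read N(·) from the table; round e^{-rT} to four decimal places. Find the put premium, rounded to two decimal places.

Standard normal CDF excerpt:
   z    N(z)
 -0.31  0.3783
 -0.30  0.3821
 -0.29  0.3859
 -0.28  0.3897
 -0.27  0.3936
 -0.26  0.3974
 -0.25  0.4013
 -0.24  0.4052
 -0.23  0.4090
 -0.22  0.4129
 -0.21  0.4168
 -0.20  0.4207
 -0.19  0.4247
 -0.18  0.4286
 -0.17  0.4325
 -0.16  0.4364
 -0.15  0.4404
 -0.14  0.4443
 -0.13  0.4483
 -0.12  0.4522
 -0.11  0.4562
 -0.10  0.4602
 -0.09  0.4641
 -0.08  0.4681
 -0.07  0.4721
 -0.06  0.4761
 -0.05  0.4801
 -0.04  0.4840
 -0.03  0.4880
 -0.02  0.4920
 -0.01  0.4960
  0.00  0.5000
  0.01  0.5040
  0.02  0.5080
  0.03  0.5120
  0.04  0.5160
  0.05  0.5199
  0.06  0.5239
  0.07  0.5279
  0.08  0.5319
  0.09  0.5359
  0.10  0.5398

T = 1.5;  σ√T = 0.3184
d₁ = [ln(400/405) + (0.029 + ½·0.26²)·1.5] / (σ√T) = (-0.0124 + 0.0942) / 0.3184 = 0.2568 which rounds to 0.26
d₂ = 0.2568 − 0.3184 = -0.0616 which rounds to -0.06
exp(−rT) = exp(−0.029·1.5) = 0.9574
N(−d₂) = N(0.06) = 0.5239;  N(−d₁) = N(-0.26) = 0.3974
P = 405·0.9574·0.5239 − 400·0.3974 = 203.1407 − 158.9600 = 44.1807

$44.18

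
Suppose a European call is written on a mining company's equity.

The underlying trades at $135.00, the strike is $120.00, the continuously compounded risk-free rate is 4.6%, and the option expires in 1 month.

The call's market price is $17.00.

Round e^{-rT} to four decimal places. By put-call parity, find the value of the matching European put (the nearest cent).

e^(−rT) = e^(−0.046·0.08333) = 0.9962
Put-call parity: C − P = S − K·e^(−rT) = 135 − 120·0.9962 = 135 − 119.5440 = 15.4560
P = C − (C − P) = 17.00 − (15.4560) = 1.5440

$1.54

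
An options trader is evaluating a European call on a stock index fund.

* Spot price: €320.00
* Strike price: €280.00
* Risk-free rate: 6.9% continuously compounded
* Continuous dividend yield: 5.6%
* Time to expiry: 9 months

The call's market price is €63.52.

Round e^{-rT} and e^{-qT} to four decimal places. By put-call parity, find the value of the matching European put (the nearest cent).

e^(−qT) = e^(−0.056·0.75) = 0.9589;  e^(−rT) = e^(−0.069·0.75) = 0.9496
Put-call parity: C − P = S·e^(−qT) − K·e^(−rT) = 320·0.9589 − 280·0.9496 = 306.8480 − 265.8880 = 40.9600
P = C − (C − P) = 63.52 − (40.9600) = 22.5600

€22.56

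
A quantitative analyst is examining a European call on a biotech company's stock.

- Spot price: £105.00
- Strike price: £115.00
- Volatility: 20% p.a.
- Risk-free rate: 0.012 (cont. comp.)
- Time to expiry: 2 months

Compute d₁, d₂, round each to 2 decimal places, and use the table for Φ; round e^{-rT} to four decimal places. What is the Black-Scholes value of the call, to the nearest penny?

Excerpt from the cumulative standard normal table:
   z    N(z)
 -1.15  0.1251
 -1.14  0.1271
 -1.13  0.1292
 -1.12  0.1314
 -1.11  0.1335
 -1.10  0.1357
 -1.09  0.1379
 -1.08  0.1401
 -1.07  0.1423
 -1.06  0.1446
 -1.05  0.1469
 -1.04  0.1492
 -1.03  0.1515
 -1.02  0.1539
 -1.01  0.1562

σ√T = 0.2·√0.1667 = 0.0816
d₁ = [ln(105/115) + (0.012 + ½·0.2²)·0.1667] / (σ√T) = (-0.0910 + 0.0053) / 0.0816 = -1.0489 ≈ -1.05
d₂ = -1.0489 − 0.0816 = -1.1305 ≈ -1.13
e^(−rT) = e^(−0.012·0.1667) = 0.9980
N(d₁) = N(-1.05) = 0.1469;  N(d₂) = N(-1.13) = 0.1292
C = 105·0.1469 − 115·0.9980·0.1292 = 15.4245 − 14.8283 = 0.5962

£0.60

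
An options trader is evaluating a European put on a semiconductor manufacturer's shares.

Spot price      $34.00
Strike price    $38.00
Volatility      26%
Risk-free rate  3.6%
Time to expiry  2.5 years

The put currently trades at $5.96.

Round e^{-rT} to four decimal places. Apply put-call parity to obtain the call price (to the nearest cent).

$5.23

exp(−rT) = exp(−0.036·2.5) = 0.9139
Put-call parity: C − P = S − K·e^(−rT) = 34 − 38·0.9139 = 34 − 34.7282 = -0.7282
C = P + (C − P) = 5.96 + (-0.7282) = 5.2318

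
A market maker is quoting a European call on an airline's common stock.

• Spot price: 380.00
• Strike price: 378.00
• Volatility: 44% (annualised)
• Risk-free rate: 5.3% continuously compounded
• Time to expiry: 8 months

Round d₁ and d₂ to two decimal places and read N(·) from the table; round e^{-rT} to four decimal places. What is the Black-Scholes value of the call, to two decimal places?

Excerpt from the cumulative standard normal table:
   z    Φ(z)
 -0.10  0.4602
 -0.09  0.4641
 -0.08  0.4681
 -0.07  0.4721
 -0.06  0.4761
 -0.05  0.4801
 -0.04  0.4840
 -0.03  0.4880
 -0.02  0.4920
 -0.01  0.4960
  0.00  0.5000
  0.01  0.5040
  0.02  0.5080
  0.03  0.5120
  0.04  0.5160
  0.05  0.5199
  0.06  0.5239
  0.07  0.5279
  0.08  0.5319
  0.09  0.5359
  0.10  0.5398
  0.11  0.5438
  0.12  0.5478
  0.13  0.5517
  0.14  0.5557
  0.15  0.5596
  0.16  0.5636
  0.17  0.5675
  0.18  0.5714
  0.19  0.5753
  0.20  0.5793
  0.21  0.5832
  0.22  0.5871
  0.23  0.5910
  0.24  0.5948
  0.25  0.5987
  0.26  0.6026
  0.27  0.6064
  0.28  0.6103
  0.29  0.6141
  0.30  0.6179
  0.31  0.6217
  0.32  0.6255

61.10

T = 0.6667;  σ√T = 0.3593
d₁ = [ln(380/378) + (0.053 + 0.44²/2)·0.6667] / 0.3593 = [0.0053 + 0.0999] / 0.3593 = 0.2927 ⇒ 0.29
d₂ = d₁ − σ√T = 0.2927 − 0.3593 = -0.0666 ⇒ -0.07
exp(−rT) = exp(−0.053·0.6667) = 0.9653
N(d₁) = N(0.29) = 0.6141;  N(d₂) = N(-0.07) = 0.4721
C = 380·0.6141 − 378·0.9653·0.4721 = 233.3580 − 172.2615 = 61.0965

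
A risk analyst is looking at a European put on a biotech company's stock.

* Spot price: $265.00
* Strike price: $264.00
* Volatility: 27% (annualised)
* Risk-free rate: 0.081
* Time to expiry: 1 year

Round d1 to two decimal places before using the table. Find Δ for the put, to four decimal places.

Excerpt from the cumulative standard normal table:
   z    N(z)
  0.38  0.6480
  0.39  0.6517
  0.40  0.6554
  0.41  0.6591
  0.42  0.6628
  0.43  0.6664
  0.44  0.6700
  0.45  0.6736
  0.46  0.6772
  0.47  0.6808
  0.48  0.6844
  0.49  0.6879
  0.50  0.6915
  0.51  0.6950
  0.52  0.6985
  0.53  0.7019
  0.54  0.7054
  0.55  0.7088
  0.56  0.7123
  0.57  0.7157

-0.3264

T = 1;  σ√T = 0.2700
d₁ = [ln(265/264) + (0.081 + 0.27²/2)·1] / 0.2700 = [0.0038 + 0.1174] / 0.2700 = 0.4490 ⇒ 0.45
N(d₁) = N(0.45) = 0.6736
Δ_put = N(d₁) − 1 = 0.6736 − 1 = -0.3264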